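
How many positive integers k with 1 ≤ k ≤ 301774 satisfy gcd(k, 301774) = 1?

129360

301774 = 2 * 11**2 * 29 * 43.
φ(2) = 2 − 1 = 1.
φ(11^2) = 11^2 − 11^1 = 121 − 11 = 110.
φ(29) = 29 − 1 = 28.
φ(43) = 43 − 1 = 42.
φ(301774) = 1 × 110 × 28 × 42 = 129360.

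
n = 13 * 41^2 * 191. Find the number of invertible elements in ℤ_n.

3739200

φ(13) = 13 − 1 = 12.
φ(41^2) = 41^2 − 41^1 = 1681 − 41 = 1640.
φ(191) = 191 − 1 = 190.
Multiply: 12 · 1640 · 190 = 3739200.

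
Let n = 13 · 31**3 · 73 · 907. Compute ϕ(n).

22567662720

φ(25642394713) = 25642394713 · (1 − 1/13) · (1 − 1/31) · (1 − 1/73) · (1 − 1/907)
       = 25642394713 · 23483520/26683033 = 22567662720.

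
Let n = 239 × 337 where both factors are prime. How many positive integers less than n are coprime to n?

79968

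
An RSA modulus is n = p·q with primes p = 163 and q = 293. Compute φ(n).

47304

φ(n) = (p − 1)(q − 1) = (163−1)(293−1) = 162·292 = 47304.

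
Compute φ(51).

32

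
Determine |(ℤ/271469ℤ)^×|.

221760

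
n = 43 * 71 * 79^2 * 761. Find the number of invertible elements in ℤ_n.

13768372800

φ(14499921253) = 14499921253 · (1 − 1/43) · (1 − 1/71) · (1 − 1/79) · (1 − 1/761)
       = 14499921253 · 174283200/183543307 = 13768372800.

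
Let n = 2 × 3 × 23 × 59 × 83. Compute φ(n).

209264

φ(2) = 2 − 1 = 1.
φ(3) = 3 − 1 = 2.
φ(23) = 23 − 1 = 22.
φ(59) = 59 − 1 = 58.
φ(83) = 83 − 1 = 82.
φ(675786) = 1 × 2 × 22 × 58 × 82 = 209264.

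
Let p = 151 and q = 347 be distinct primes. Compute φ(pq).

51900

φ(151) = 151 − 1 = 150.
φ(347) = 347 − 1 = 346.
φ(52397) = 150 × 346 = 51900.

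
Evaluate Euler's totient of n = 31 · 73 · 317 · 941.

φ(675046111) = 675046111 · (1 − 1/31) · (1 − 1/73) · (1 − 1/317) · (1 − 1/941)
       = 675046111 · 641606400/675046111 = 641606400.

641606400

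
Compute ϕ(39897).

39897 = 3^2 · 11 · 13 · 31.
φ(3^2) = 3^1·(3−1) = 3·2 = 6.
φ(11) = 11 − 1 = 10.
φ(13) = 13 − 1 = 12.
φ(31) = 31 − 1 = 30.
φ(39897) = 6 × 10 × 12 × 30 = 21600.

21600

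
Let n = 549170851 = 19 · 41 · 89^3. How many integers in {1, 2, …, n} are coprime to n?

501874560

φ(19) = 19 − 1 = 18.
φ(41) = 41 − 1 = 40.
φ(89^3) = 89^2·(89−1) = 7921·88 = 697048.
Multiply: 18 · 40 · 697048 = 501874560.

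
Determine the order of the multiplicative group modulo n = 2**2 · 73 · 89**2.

1127808

φ(2^2) = 2^2 − 2^1 = 4 − 2 = 2.
φ(73) = 73 − 1 = 72.
φ(89^2) = 89^1·(89−1) = 89·88 = 7832.
Since φ is multiplicative, φ(2312932) = 2 · 72 · 7832 = 1127808.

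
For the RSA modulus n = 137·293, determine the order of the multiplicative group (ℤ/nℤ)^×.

φ(n) = (p − 1)(q − 1) = (137−1)(293−1) = 136·292 = 39712.

39712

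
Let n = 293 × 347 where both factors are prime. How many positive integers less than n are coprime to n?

φ(n) = (p − 1)(q − 1) = (293−1)(347−1) = 292·346 = 101032.

101032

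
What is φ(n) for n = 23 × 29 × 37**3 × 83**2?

206622972864

φ(23) = 23 − 1 = 22.
φ(29) = 29 − 1 = 28.
φ(37^3) = 37^2·(37−1) = 1369·36 = 49284.
φ(83^2) = 83^1·(83−1) = 83·82 = 6806.
φ(232748660839) = 22 × 28 × 49284 × 6806 = 206622972864.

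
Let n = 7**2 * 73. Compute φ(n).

φ(3577) = 3577 · (1 − 1/7) · (1 − 1/73)
       = 3577 · 432/511 = 3024.

3024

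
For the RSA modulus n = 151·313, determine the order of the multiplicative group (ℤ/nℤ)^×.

For distinct primes, φ(pq) = (p−1)(q−1) = 150 × 312 = 46800.

46800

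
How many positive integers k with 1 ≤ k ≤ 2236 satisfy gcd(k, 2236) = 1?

Factor 2236: 2236 = 2**2 * 13 * 43.
φ(2^2) = 2^2 − 2^1 = 4 − 2 = 2.
φ(13) = 13 − 1 = 12.
φ(43) = 43 − 1 = 42.
Multiply: 2 · 12 · 42 = 1008.

1008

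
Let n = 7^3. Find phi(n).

294

φ(7^3) = 7^3 − 7^2 = 343 − 49 = 294.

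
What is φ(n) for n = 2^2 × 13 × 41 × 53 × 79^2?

φ(2^2) = 2^2 − 2^1 = 4 − 2 = 2.
φ(13) = 13 − 1 = 12.
φ(41) = 41 − 1 = 40.
φ(53) = 53 − 1 = 52.
φ(79^2) = 79^1·(79−1) = 79·78 = 6162.
Multiply: 2 · 12 · 40 · 52 · 6162 = 307607040.

307607040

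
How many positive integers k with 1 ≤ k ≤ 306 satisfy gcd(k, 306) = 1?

Factor 306: 306 = 2 · 3^2 · 17.
φ(2) = 2 − 1 = 1.
φ(3^2) = 3^2 − 3^1 = 9 − 3 = 6.
φ(17) = 17 − 1 = 16.
Since φ is multiplicative, φ(306) = 1 · 6 · 16 = 96.

96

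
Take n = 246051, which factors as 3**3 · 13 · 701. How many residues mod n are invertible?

151200

φ(3^3) = 3^3 − 3^2 = 27 − 9 = 18.
φ(13) = 13 − 1 = 12.
φ(701) = 701 − 1 = 700.
φ(246051) = 18 × 12 × 700 = 151200.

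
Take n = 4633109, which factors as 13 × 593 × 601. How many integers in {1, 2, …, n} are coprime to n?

φ(4633109) = 4633109 · (1 − 1/13) · (1 − 1/593) · (1 − 1/601)
       = 4633109 · 4262400/4633109 = 4262400.

4262400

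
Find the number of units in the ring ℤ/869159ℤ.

752640

869159 = 17 × 29 × 41 × 43.
φ(869159) = 869159 · (1 − 1/17) · (1 − 1/29) · (1 − 1/41) · (1 − 1/43)
       = 869159 · 752640/869159 = 752640.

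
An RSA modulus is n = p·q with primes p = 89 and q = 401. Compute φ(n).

35200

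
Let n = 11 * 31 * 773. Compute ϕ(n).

231600

φ(263593) = 263593 · (1 − 1/11) · (1 − 1/31) · (1 − 1/773)
       = 263593 · 231600/263593 = 231600.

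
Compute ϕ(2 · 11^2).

110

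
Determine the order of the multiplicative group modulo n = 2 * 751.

φ(2) = 2 − 1 = 1.
φ(751) = 751 − 1 = 750.
Multiply: 1 · 750 = 750.

750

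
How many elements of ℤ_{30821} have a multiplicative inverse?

24192

Factor 30821: 30821 = 7**2 · 17 · 37.
φ(7^2) = 7^2 − 7^1 = 49 − 7 = 42.
φ(17) = 17 − 1 = 16.
φ(37) = 37 − 1 = 36.
φ(30821) = 42 × 16 × 36 = 24192.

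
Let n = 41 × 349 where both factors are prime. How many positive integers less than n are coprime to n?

For distinct primes, φ(pq) = (p−1)(q−1) = 40 × 348 = 13920.

13920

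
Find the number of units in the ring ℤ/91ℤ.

72

91 = 7 · 13.
φ(91) = 91 · (1 − 1/7) · (1 − 1/13)
       = 91 · 72/91 = 72.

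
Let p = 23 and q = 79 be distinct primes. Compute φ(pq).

1716

φ(pq) = (p−1)(q−1) = 22 · 78 = 1716.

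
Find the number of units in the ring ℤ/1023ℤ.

1023 = 3 * 11 * 31.
φ(3) = 3 − 1 = 2.
φ(11) = 11 − 1 = 10.
φ(31) = 31 − 1 = 30.
Since φ is multiplicative, φ(1023) = 2 · 10 · 30 = 600.

600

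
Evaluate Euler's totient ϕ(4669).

3696

4669 = 7 * 23 * 29.
φ(7) = 7 − 1 = 6.
φ(23) = 23 − 1 = 22.
φ(29) = 29 − 1 = 28.
φ(4669) = 6 × 22 × 28 = 3696.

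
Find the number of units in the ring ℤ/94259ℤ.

79200

94259 = 11^2 * 19 * 41.
φ(11^2) = 11^1·(11−1) = 11·10 = 110.
φ(19) = 19 − 1 = 18.
φ(41) = 41 − 1 = 40.
Multiply: 110 · 18 · 40 = 79200.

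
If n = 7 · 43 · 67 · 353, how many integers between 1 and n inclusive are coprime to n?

5854464

φ(7118951) = 7118951 · (1 − 1/7) · (1 − 1/43) · (1 − 1/67) · (1 − 1/353)
       = 7118951 · 5854464/7118951 = 5854464.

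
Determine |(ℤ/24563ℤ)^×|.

18480

Prime factorization: 24563 = 7 · 11^2 · 29.
φ(24563) = 24563 · (1 − 1/7) · (1 − 1/11) · (1 − 1/29)
       = 24563 · 1680/2233 = 18480.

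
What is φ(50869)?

Factor 50869: 50869 = 7 * 13**2 * 43.
φ(7) = 7 − 1 = 6.
φ(13^2) = 13^2 − 13^1 = 169 − 13 = 156.
φ(43) = 43 − 1 = 42.
φ(50869) = 6 × 156 × 42 = 39312.

39312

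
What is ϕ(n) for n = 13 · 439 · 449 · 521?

1224437760

φ(13) = 13 − 1 = 12.
φ(439) = 439 − 1 = 438.
φ(449) = 449 − 1 = 448.
φ(521) = 521 − 1 = 520.
Multiply: 12 · 438 · 448 · 520 = 1224437760.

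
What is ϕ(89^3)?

697048

φ(704969) = 704969 · (1 − 1/89)
       = 704969 · 88/89 = 697048.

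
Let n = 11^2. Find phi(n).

110

φ(11^2) = 11^1·(11−1) = 11·10 = 110.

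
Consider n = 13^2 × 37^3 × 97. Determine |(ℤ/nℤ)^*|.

738077184

φ(830354629) = 830354629 · (1 − 1/13) · (1 − 1/37) · (1 − 1/97)
       = 830354629 · 41472/46657 = 738077184.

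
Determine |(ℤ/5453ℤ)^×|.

Factor 5453: 5453 = 7 · 19 · 41.
φ(7) = 7 − 1 = 6.
φ(19) = 19 − 1 = 18.
φ(41) = 41 − 1 = 40.
φ(5453) = 6 × 18 × 40 = 4320.

4320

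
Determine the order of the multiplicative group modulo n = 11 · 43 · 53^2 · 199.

229188960

φ(264402743) = 264402743 · (1 − 1/11) · (1 − 1/43) · (1 − 1/53) · (1 − 1/199)
       = 264402743 · 4324320/4988731 = 229188960.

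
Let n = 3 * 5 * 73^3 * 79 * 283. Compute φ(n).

φ(130458796035) = 130458796035 · (1 − 1/3) · (1 − 1/5) · (1 − 1/73) · (1 − 1/79) · (1 − 1/283)
       = 130458796035 · 12669696/24480915 = 67516809984.

67516809984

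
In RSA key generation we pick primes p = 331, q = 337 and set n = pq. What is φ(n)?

110880

φ(331) = 331 − 1 = 330.
φ(337) = 337 − 1 = 336.
Since φ is multiplicative, φ(111547) = 330 · 336 = 110880.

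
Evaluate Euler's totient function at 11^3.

φ(1331) = 1331 · (1 − 1/11)
       = 1331 · 10/11 = 1210.

1210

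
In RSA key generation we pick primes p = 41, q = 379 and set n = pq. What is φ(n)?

For distinct primes, φ(pq) = (p−1)(q−1) = 40 × 378 = 15120.

15120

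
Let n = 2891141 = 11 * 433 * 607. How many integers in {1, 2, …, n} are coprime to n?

2617920

φ(11) = 11 − 1 = 10.
φ(433) = 433 − 1 = 432.
φ(607) = 607 − 1 = 606.
φ(2891141) = 10 × 432 × 606 = 2617920.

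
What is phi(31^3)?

28830

φ(31^3) = 31^2·(31−1) = 961·30 = 28830.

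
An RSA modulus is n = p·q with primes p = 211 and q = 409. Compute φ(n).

85680

φ(n) = (p − 1)(q − 1) = (211−1)(409−1) = 210·408 = 85680.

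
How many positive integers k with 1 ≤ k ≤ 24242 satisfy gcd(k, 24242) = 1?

10560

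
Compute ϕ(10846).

10846 = 2 · 11 · 17 · 29.
φ(10846) = 10846 · (1 − 1/2) · (1 − 1/11) · (1 − 1/17) · (1 − 1/29)
       = 10846 · 4480/10846 = 4480.

4480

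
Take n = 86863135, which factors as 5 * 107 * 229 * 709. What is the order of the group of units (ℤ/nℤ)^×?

68443776

φ(5) = 5 − 1 = 4.
φ(107) = 107 − 1 = 106.
φ(229) = 229 − 1 = 228.
φ(709) = 709 − 1 = 708.
Multiply: 4 · 106 · 228 · 708 = 68443776.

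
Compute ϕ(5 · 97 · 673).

258048

φ(5) = 5 − 1 = 4.
φ(97) = 97 − 1 = 96.
φ(673) = 673 − 1 = 672.
φ(326405) = 4 × 96 × 672 = 258048.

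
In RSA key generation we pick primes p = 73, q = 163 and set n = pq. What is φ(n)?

φ(pq) = (p−1)(q−1) = 72 · 162 = 11664.

11664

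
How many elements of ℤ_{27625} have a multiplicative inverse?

First factor: 27625 = 5^3 × 13 × 17.
φ(27625) = 27625 · (1 − 1/5) · (1 − 1/13) · (1 − 1/17)
       = 27625 · 768/1105 = 19200.

19200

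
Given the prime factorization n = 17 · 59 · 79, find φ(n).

φ(17) = 17 − 1 = 16.
φ(59) = 59 − 1 = 58.
φ(79) = 79 − 1 = 78.
φ(79237) = 16 × 58 × 78 = 72384.

72384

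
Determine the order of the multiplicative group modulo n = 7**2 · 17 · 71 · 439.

φ(7^2) = 7^1·(7−1) = 7·6 = 42.
φ(17) = 17 − 1 = 16.
φ(71) = 71 − 1 = 70.
φ(439) = 439 − 1 = 438.
φ(25963777) = 42 × 16 × 70 × 438 = 20603520.

20603520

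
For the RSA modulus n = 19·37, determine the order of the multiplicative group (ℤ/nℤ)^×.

648

For distinct primes, φ(pq) = (p−1)(q−1) = 18 × 36 = 648.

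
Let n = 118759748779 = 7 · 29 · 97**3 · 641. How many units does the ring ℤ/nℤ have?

φ(118759748779) = 118759748779 · (1 − 1/7) · (1 − 1/29) · (1 − 1/97) · (1 − 1/641)
       = 118759748779 · 10321920/12621931 = 97118945280.

97118945280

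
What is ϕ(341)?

300

341 = 11 · 31.
φ(341) = 341 · (1 − 1/11) · (1 − 1/31)
       = 341 · 300/341 = 300.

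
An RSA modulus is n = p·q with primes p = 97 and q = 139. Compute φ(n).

φ(13483) = 13483 · (1 − 1/97) · (1 − 1/139)
       = 13483 · 13248/13483 = 13248.

13248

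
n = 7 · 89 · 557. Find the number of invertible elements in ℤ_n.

φ(7) = 7 − 1 = 6.
φ(89) = 89 − 1 = 88.
φ(557) = 557 − 1 = 556.
Since φ is multiplicative, φ(347011) = 6 · 88 · 556 = 293568.

293568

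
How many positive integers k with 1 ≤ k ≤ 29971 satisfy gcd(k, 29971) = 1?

29971 = 17 · 41 · 43.
φ(17) = 17 − 1 = 16.
φ(41) = 41 − 1 = 40.
φ(43) = 43 − 1 = 42.
Since φ is multiplicative, φ(29971) = 16 · 40 · 42 = 26880.

26880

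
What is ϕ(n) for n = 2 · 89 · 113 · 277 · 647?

φ(3604810966) = 3604810966 · (1 − 1/2) · (1 − 1/89) · (1 − 1/113) · (1 − 1/277) · (1 − 1/647)
       = 3604810966 · 1757285376/3604810966 = 1757285376.

1757285376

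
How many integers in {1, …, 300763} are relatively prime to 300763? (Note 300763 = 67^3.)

296274

φ(67^3) = 67^3 − 67^2 = 300763 − 4489 = 296274.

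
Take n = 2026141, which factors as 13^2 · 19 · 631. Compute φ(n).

φ(2026141) = 2026141 · (1 − 1/13) · (1 − 1/19) · (1 − 1/631)
       = 2026141 · 136080/155857 = 1769040.

1769040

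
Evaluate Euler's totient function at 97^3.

φ(97^3) = 97^3 − 97^2 = 912673 − 9409 = 903264.

903264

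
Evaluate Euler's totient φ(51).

Prime factorization: 51 = 3 * 17.
φ(3) = 3 − 1 = 2.
φ(17) = 17 − 1 = 16.
φ(51) = 2 × 16 = 32.

32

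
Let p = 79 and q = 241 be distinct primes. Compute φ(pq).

18720

For distinct primes, φ(pq) = (p−1)(q−1) = 78 × 240 = 18720.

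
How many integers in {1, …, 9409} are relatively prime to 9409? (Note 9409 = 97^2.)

9312

φ(97^2) = 97^1·(97−1) = 97·96 = 9312.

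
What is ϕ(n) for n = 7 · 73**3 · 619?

1422715104

φ(1685610661) = 1685610661 · (1 − 1/7) · (1 − 1/73) · (1 − 1/619)
       = 1685610661 · 266976/316309 = 1422715104.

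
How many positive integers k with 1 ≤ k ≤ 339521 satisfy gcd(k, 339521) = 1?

262080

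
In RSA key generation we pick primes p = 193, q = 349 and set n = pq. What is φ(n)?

φ(n) = (p − 1)(q − 1) = (193−1)(349−1) = 192·348 = 66816.

66816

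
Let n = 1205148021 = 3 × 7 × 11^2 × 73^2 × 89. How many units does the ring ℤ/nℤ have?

φ(3) = 3 − 1 = 2.
φ(7) = 7 − 1 = 6.
φ(11^2) = 11^2 − 11^1 = 121 − 11 = 110.
φ(73^2) = 73^1·(73−1) = 73·72 = 5256.
φ(89) = 89 − 1 = 88.
Multiply: 2 · 6 · 110 · 5256 · 88 = 610536960.

610536960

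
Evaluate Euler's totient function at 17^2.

φ(289) = 289 · (1 − 1/17)
       = 289 · 16/17 = 272.

272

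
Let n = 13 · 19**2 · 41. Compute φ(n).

164160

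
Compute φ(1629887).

1270080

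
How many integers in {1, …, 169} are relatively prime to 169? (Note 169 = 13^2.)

156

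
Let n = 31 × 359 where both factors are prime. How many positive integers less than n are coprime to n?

φ(31) = 31 − 1 = 30.
φ(359) = 359 − 1 = 358.
φ(11129) = 30 × 358 = 10740.

10740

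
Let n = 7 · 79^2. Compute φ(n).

φ(43687) = 43687 · (1 − 1/7) · (1 − 1/79)
       = 43687 · 468/553 = 36972.

36972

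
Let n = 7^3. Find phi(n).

294

φ(7^3) = 7^2·(7−1) = 49·6 = 294.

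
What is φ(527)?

480

First factor: 527 = 17 · 31.
φ(527) = 527 · (1 − 1/17) · (1 − 1/31)
       = 527 · 480/527 = 480.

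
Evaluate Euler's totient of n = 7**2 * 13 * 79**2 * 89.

273297024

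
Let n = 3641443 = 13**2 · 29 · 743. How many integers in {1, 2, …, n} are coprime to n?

3241056

φ(3641443) = 3641443 · (1 − 1/13) · (1 − 1/29) · (1 − 1/743)
       = 3641443 · 249312/280111 = 3241056.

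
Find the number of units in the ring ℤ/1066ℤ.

Prime factorization: 1066 = 2 · 13 · 41.
φ(1066) = 1066 · (1 − 1/2) · (1 − 1/13) · (1 − 1/41)
       = 1066 · 480/1066 = 480.

480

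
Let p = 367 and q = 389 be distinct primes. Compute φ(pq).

φ(142763) = 142763 · (1 − 1/367) · (1 − 1/389)
       = 142763 · 142008/142763 = 142008.

142008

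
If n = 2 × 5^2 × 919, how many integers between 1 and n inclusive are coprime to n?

18360

φ(45950) = 45950 · (1 − 1/2) · (1 − 1/5) · (1 − 1/919)
       = 45950 · 3672/9190 = 18360.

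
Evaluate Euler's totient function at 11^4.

φ(11^4) = 11^3·(11−1) = 1331·10 = 13310.

13310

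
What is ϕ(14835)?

7392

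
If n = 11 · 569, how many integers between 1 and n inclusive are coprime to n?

φ(6259) = 6259 · (1 − 1/11) · (1 − 1/569)
       = 6259 · 5680/6259 = 5680.

5680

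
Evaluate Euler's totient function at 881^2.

775280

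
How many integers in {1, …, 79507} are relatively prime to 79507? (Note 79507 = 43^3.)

77658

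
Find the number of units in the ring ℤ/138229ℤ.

Prime factorization: 138229 = 7^3 · 13 · 31.
φ(138229) = 138229 · (1 − 1/7) · (1 − 1/13) · (1 − 1/31)
       = 138229 · 2160/2821 = 105840.

105840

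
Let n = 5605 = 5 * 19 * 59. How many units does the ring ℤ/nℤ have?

4176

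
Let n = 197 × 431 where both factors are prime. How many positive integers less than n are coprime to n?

φ(197) = 197 − 1 = 196.
φ(431) = 431 − 1 = 430.
Since φ is multiplicative, φ(84907) = 196 · 430 = 84280.

84280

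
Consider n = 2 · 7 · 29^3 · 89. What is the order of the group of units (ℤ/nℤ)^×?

12433344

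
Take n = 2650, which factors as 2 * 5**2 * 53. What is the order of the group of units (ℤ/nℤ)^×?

φ(2) = 2 − 1 = 1.
φ(5^2) = 5^2 − 5^1 = 25 − 5 = 20.
φ(53) = 53 − 1 = 52.
Since φ is multiplicative, φ(2650) = 1 · 20 · 52 = 1040.

1040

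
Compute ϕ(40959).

25920

Factor 40959: 40959 = 3^3 · 37 · 41.
φ(40959) = 40959 · (1 − 1/3) · (1 − 1/37) · (1 − 1/41)
       = 40959 · 2880/4551 = 25920.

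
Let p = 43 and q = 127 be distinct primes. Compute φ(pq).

φ(5461) = 5461 · (1 − 1/43) · (1 − 1/127)
       = 5461 · 5292/5461 = 5292.

5292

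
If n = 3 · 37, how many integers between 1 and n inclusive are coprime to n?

φ(3) = 3 − 1 = 2.
φ(37) = 37 − 1 = 36.
φ(111) = 2 × 36 = 72.

72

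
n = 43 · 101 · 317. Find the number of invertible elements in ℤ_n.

1327200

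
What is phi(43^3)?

77658

φ(79507) = 79507 · (1 − 1/43)
       = 79507 · 42/43 = 77658.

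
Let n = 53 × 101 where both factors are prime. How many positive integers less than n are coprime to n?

5200

φ(5353) = 5353 · (1 − 1/53) · (1 − 1/101)
       = 5353 · 5200/5353 = 5200.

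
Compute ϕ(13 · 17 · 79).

14976

φ(17459) = 17459 · (1 − 1/13) · (1 − 1/17) · (1 − 1/79)
       = 17459 · 14976/17459 = 14976.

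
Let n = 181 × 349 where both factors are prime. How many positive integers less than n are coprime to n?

62640

φ(pq) = (p−1)(q−1) = 180 · 348 = 62640.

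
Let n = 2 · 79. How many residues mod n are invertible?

φ(158) = 158 · (1 − 1/2) · (1 − 1/79)
       = 158 · 78/158 = 78.

78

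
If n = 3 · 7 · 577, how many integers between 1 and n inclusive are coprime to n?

6912

φ(12117) = 12117 · (1 − 1/3) · (1 − 1/7) · (1 − 1/577)
       = 12117 · 6912/12117 = 6912.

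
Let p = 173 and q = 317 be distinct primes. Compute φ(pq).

54352

φ(pq) = (p−1)(q−1) = 172 · 316 = 54352.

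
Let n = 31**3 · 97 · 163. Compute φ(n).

φ(31^3) = 31^3 − 31^2 = 29791 − 961 = 28830.
φ(97) = 97 − 1 = 96.
φ(163) = 163 − 1 = 162.
Multiply: 28830 · 96 · 162 = 448364160.

448364160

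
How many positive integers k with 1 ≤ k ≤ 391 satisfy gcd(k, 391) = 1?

Prime factorization: 391 = 17 · 23.
φ(17) = 17 − 1 = 16.
φ(23) = 23 − 1 = 22.
Multiply: 16 · 22 = 352.

352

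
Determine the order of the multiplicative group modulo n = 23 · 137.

2992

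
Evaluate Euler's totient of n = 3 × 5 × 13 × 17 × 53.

79872

φ(175695) = 175695 · (1 − 1/3) · (1 − 1/5) · (1 − 1/13) · (1 − 1/17) · (1 − 1/53)
       = 175695 · 79872/175695 = 79872.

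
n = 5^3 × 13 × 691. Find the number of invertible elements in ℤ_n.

828000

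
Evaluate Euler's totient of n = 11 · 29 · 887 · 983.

243614560

φ(278142799) = 278142799 · (1 − 1/11) · (1 − 1/29) · (1 − 1/887) · (1 − 1/983)
       = 278142799 · 243614560/278142799 = 243614560.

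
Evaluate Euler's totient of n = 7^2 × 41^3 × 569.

1604077440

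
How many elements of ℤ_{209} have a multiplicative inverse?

180

First factor: 209 = 11 × 19.
φ(209) = 209 · (1 − 1/11) · (1 − 1/19)
       = 209 · 180/209 = 180.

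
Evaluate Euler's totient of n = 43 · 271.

φ(43) = 43 − 1 = 42.
φ(271) = 271 − 1 = 270.
Since φ is multiplicative, φ(11653) = 42 · 270 = 11340.

11340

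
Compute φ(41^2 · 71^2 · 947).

7710656800

φ(8024803187) = 8024803187 · (1 − 1/41) · (1 − 1/71) · (1 − 1/947)
       = 8024803187 · 2648800/2756717 = 7710656800.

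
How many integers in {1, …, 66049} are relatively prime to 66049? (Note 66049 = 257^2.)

φ(257^2) = 257^1·(257−1) = 257·256 = 65792.

65792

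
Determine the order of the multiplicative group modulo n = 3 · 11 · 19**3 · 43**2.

234707760

φ(418515603) = 418515603 · (1 − 1/3) · (1 − 1/11) · (1 − 1/19) · (1 − 1/43)
       = 418515603 · 15120/26961 = 234707760.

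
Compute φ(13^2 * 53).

φ(13^2) = 13^1·(13−1) = 13·12 = 156.
φ(53) = 53 − 1 = 52.
φ(8957) = 156 × 52 = 8112.

8112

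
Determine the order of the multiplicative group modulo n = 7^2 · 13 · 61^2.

1844640

φ(2370277) = 2370277 · (1 − 1/7) · (1 − 1/13) · (1 − 1/61)
       = 2370277 · 4320/5551 = 1844640.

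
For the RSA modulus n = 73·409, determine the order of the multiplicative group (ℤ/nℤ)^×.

29376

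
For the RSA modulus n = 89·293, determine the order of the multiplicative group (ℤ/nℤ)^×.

25696

φ(26077) = 26077 · (1 − 1/89) · (1 − 1/293)
       = 26077 · 25696/26077 = 25696.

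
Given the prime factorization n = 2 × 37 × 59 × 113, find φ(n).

233856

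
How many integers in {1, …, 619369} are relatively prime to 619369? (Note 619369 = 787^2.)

618582

φ(787^2) = 787^2 − 787^1 = 619369 − 787 = 618582.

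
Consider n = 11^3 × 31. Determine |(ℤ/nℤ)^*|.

36300

φ(41261) = 41261 · (1 − 1/11) · (1 − 1/31)
       = 41261 · 300/341 = 36300.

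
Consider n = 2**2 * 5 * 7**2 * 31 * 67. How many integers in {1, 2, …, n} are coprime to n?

665280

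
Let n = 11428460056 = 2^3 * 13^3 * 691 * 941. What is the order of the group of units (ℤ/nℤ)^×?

φ(2^3) = 2^2·(2−1) = 4·1 = 4.
φ(13^3) = 13^3 − 13^2 = 2197 − 169 = 2028.
φ(691) = 691 − 1 = 690.
φ(941) = 941 − 1 = 940.
Since φ is multiplicative, φ(11428460056) = 4 · 2028 · 690 · 940 = 5261443200.

5261443200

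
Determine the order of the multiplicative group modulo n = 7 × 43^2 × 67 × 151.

φ(130944331) = 130944331 · (1 − 1/7) · (1 − 1/43) · (1 − 1/67) · (1 − 1/151)
       = 130944331 · 2494800/3045217 = 107276400.

107276400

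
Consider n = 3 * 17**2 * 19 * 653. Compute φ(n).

φ(10756869) = 10756869 · (1 − 1/3) · (1 − 1/17) · (1 − 1/19) · (1 − 1/653)
       = 10756869 · 375552/632757 = 6384384.

6384384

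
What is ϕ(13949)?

12096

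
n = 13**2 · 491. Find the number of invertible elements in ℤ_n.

76440

φ(13^2) = 13^1·(13−1) = 13·12 = 156.
φ(491) = 491 − 1 = 490.
Since φ is multiplicative, φ(82979) = 156 · 490 = 76440.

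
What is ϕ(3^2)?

6

φ(9) = 9 · (1 − 1/3)
       = 9 · 2/3 = 6.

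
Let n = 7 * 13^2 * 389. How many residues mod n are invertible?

363168

φ(7) = 7 − 1 = 6.
φ(13^2) = 13^2 − 13^1 = 169 − 13 = 156.
φ(389) = 389 − 1 = 388.
Since φ is multiplicative, φ(460187) = 6 · 156 · 388 = 363168.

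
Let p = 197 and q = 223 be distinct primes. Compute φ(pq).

φ(43931) = 43931 · (1 − 1/197) · (1 − 1/223)
       = 43931 · 43512/43931 = 43512.

43512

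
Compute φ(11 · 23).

φ(11) = 11 − 1 = 10.
φ(23) = 23 − 1 = 22.
Since φ is multiplicative, φ(253) = 10 · 22 = 220.

220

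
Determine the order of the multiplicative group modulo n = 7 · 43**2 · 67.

715176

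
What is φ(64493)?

Factor 64493: 64493 = 11^2 · 13 · 41.
φ(11^2) = 11^2 − 11^1 = 121 − 11 = 110.
φ(13) = 13 − 1 = 12.
φ(41) = 41 − 1 = 40.
Multiply: 110 · 12 · 40 = 52800.

52800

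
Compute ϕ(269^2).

φ(72361) = 72361 · (1 − 1/269)
       = 72361 · 268/269 = 72092.

72092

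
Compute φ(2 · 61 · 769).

φ(93818) = 93818 · (1 − 1/2) · (1 − 1/61) · (1 − 1/769)
       = 93818 · 46080/93818 = 46080.

46080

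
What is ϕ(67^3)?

296274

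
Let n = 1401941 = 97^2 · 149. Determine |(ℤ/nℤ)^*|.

1378176

φ(97^2) = 97^1·(97−1) = 97·96 = 9312.
φ(149) = 149 − 1 = 148.
φ(1401941) = 9312 × 148 = 1378176.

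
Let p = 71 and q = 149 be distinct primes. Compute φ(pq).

10360

φ(pq) = (p−1)(q−1) = 70 · 148 = 10360.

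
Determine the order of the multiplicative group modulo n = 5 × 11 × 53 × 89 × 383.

69921280

φ(5) = 5 − 1 = 4.
φ(11) = 11 − 1 = 10.
φ(53) = 53 − 1 = 52.
φ(89) = 89 − 1 = 88.
φ(383) = 383 − 1 = 382.
Multiply: 4 · 10 · 52 · 88 · 382 = 69921280.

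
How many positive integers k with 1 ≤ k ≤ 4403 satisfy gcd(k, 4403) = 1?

Prime factorization: 4403 = 7 · 17 · 37.
φ(7) = 7 − 1 = 6.
φ(17) = 17 − 1 = 16.
φ(37) = 37 − 1 = 36.
Multiply: 6 · 16 · 36 = 3456.

3456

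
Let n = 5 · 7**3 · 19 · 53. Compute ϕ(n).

1100736

φ(1727005) = 1727005 · (1 − 1/5) · (1 − 1/7) · (1 − 1/19) · (1 − 1/53)
       = 1727005 · 22464/35245 = 1100736.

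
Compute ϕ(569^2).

φ(323761) = 323761 · (1 − 1/569)
       = 323761 · 568/569 = 323192.

323192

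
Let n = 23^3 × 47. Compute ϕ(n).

535348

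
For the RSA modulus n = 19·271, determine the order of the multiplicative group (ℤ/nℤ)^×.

4860

φ(19) = 19 − 1 = 18.
φ(271) = 271 − 1 = 270.
Multiply: 18 · 270 = 4860.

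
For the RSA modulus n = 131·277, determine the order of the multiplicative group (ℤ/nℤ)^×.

35880

For distinct primes, φ(pq) = (p−1)(q−1) = 130 × 276 = 35880.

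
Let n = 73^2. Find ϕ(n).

5256

φ(73^2) = 73^2 − 73^1 = 5329 − 73 = 5256.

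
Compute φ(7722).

7722 = 2 · 3^3 · 11 · 13.
φ(7722) = 7722 · (1 − 1/2) · (1 − 1/3) · (1 − 1/11) · (1 − 1/13)
       = 7722 · 240/858 = 2160.

2160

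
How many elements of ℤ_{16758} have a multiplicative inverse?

4536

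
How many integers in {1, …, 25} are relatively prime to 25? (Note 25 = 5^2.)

φ(5^2) = 5^2 − 5^1 = 25 − 5 = 20.

20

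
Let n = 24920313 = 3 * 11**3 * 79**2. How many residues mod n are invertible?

φ(24920313) = 24920313 · (1 − 1/3) · (1 − 1/11) · (1 − 1/79)
       = 24920313 · 1560/2607 = 14912040.

14912040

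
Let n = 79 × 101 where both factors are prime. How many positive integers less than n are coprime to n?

7800

φ(79) = 79 − 1 = 78.
φ(101) = 101 − 1 = 100.
φ(7979) = 78 × 100 = 7800.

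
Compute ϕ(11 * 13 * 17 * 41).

76800

φ(11) = 11 − 1 = 10.
φ(13) = 13 − 1 = 12.
φ(17) = 17 − 1 = 16.
φ(41) = 41 − 1 = 40.
φ(99671) = 10 × 12 × 16 × 40 = 76800.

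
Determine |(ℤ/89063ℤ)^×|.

74880

First factor: 89063 = 13**2 * 17 * 31.
φ(13^2) = 13^2 − 13^1 = 169 − 13 = 156.
φ(17) = 17 − 1 = 16.
φ(31) = 31 − 1 = 30.
Multiply: 156 · 16 · 30 = 74880.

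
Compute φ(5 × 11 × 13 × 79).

φ(5) = 5 − 1 = 4.
φ(11) = 11 − 1 = 10.
φ(13) = 13 − 1 = 12.
φ(79) = 79 − 1 = 78.
Since φ is multiplicative, φ(56485) = 4 · 10 · 12 · 78 = 37440.

37440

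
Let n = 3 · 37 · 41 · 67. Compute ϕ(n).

φ(3) = 3 − 1 = 2.
φ(37) = 37 − 1 = 36.
φ(41) = 41 − 1 = 40.
φ(67) = 67 − 1 = 66.
Since φ is multiplicative, φ(304917) = 2 · 36 · 40 · 66 = 190080.

190080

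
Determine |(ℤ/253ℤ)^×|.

220

Factor 253: 253 = 11 · 23.
φ(253) = 253 · (1 − 1/11) · (1 − 1/23)
       = 253 · 220/253 = 220.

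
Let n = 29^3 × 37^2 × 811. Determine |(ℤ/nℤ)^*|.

25406408160

φ(27078106751) = 27078106751 · (1 − 1/29) · (1 − 1/37) · (1 − 1/811)
       = 27078106751 · 816480/870203 = 25406408160.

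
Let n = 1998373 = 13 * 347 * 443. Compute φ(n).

φ(1998373) = 1998373 · (1 − 1/13) · (1 − 1/347) · (1 − 1/443)
       = 1998373 · 1835184/1998373 = 1835184.

1835184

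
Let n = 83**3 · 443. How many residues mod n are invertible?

φ(253301641) = 253301641 · (1 − 1/83) · (1 − 1/443)
       = 253301641 · 36244/36769 = 249684916.

249684916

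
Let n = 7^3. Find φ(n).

φ(7^3) = 7^3 − 7^2 = 343 − 49 = 294.

294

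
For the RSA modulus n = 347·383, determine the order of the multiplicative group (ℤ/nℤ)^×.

132172

φ(347) = 347 − 1 = 346.
φ(383) = 383 − 1 = 382.
Multiply: 346 · 382 = 132172.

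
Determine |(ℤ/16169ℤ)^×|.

14256

Factor 16169: 16169 = 19 * 23 * 37.
φ(19) = 19 − 1 = 18.
φ(23) = 23 − 1 = 22.
φ(37) = 37 − 1 = 36.
φ(16169) = 18 × 22 × 36 = 14256.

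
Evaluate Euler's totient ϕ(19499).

17280

19499 = 17 · 31 · 37.
φ(17) = 17 − 1 = 16.
φ(31) = 31 − 1 = 30.
φ(37) = 37 − 1 = 36.
φ(19499) = 16 × 30 × 36 = 17280.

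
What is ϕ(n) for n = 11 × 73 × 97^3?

φ(732876419) = 732876419 · (1 − 1/11) · (1 − 1/73) · (1 − 1/97)
       = 732876419 · 69120/77891 = 650350080.

650350080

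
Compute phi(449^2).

φ(201601) = 201601 · (1 − 1/449)
       = 201601 · 448/449 = 201152.

201152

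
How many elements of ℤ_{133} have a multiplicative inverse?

Factor 133: 133 = 7 · 19.
φ(133) = 133 · (1 − 1/7) · (1 − 1/19)
       = 133 · 108/133 = 108.

108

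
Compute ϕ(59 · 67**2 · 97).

24621696

φ(59) = 59 − 1 = 58.
φ(67^2) = 67^2 − 67^1 = 4489 − 67 = 4422.
φ(97) = 97 − 1 = 96.
Multiply: 58 · 4422 · 96 = 24621696.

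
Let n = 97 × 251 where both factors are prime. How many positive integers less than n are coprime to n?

24000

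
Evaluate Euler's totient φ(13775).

Prime factorization: 13775 = 5^2 · 19 · 29.
φ(5^2) = 5^2 − 5^1 = 25 − 5 = 20.
φ(19) = 19 − 1 = 18.
φ(29) = 29 − 1 = 28.
Since φ is multiplicative, φ(13775) = 20 · 18 · 28 = 10080.

10080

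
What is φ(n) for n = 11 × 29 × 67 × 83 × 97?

145474560

φ(11) = 11 − 1 = 10.
φ(29) = 29 − 1 = 28.
φ(67) = 67 − 1 = 66.
φ(83) = 83 − 1 = 82.
φ(97) = 97 − 1 = 96.
φ(172074023) = 10 × 28 × 66 × 82 × 96 = 145474560.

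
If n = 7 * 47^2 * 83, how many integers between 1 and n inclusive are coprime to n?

φ(7) = 7 − 1 = 6.
φ(47^2) = 47^2 − 47^1 = 2209 − 47 = 2162.
φ(83) = 83 − 1 = 82.
Since φ is multiplicative, φ(1283429) = 6 · 2162 · 82 = 1063704.

1063704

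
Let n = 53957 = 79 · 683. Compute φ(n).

φ(53957) = 53957 · (1 − 1/79) · (1 − 1/683)
       = 53957 · 53196/53957 = 53196.

53196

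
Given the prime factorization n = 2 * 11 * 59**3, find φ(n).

2018980

φ(4518338) = 4518338 · (1 − 1/2) · (1 − 1/11) · (1 − 1/59)
       = 4518338 · 580/1298 = 2018980.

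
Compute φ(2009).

1680

First factor: 2009 = 7^2 · 41.
φ(7^2) = 7^2 − 7^1 = 49 − 7 = 42.
φ(41) = 41 − 1 = 40.
Since φ is multiplicative, φ(2009) = 42 · 40 = 1680.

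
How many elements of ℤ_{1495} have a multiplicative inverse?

1056

First factor: 1495 = 5 · 13 · 23.
φ(1495) = 1495 · (1 − 1/5) · (1 − 1/13) · (1 − 1/23)
       = 1495 · 1056/1495 = 1056.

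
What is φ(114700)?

Prime factorization: 114700 = 2^2 * 5^2 * 31 * 37.
φ(114700) = 114700 · (1 − 1/2) · (1 − 1/5) · (1 − 1/31) · (1 − 1/37)
       = 114700 · 4320/11470 = 43200.

43200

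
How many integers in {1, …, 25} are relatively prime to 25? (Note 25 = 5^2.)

φ(25) = 25 · (1 − 1/5)
       = 25 · 4/5 = 20.

20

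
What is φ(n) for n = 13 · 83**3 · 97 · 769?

499785596928

φ(554466999983) = 554466999983 · (1 − 1/13) · (1 − 1/83) · (1 − 1/97) · (1 − 1/769)
       = 554466999983 · 72548352/80485847 = 499785596928.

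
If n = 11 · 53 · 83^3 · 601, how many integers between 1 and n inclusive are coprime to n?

176248176000

φ(11) = 11 − 1 = 10.
φ(53) = 53 − 1 = 52.
φ(83^3) = 83^2·(83−1) = 6889·82 = 564898.
φ(601) = 601 − 1 = 600.
Since φ is multiplicative, φ(200344444421) = 10 · 52 · 564898 · 600 = 176248176000.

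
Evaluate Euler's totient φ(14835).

14835 = 3 · 5 · 23 · 43.
φ(3) = 3 − 1 = 2.
φ(5) = 5 − 1 = 4.
φ(23) = 23 − 1 = 22.
φ(43) = 43 − 1 = 42.
φ(14835) = 2 × 4 × 22 × 42 = 7392.

7392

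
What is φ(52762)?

First factor: 52762 = 2 × 23 × 31 × 37.
φ(52762) = 52762 · (1 − 1/2) · (1 − 1/23) · (1 − 1/31) · (1 − 1/37)
       = 52762 · 23760/52762 = 23760.

23760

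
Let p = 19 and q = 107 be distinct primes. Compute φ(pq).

φ(2033) = 2033 · (1 − 1/19) · (1 − 1/107)
       = 2033 · 1908/2033 = 1908.

1908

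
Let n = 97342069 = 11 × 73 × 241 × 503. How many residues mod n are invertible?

φ(11) = 11 − 1 = 10.
φ(73) = 73 − 1 = 72.
φ(241) = 241 − 1 = 240.
φ(503) = 503 − 1 = 502.
Since φ is multiplicative, φ(97342069) = 10 · 72 · 240 · 502 = 86745600.

86745600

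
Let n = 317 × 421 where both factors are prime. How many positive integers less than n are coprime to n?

φ(pq) = (p−1)(q−1) = 316 · 420 = 132720.

132720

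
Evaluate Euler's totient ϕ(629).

576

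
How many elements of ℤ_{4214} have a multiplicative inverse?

Factor 4214: 4214 = 2 · 7^2 · 43.
φ(2) = 2 − 1 = 1.
φ(7^2) = 7^1·(7−1) = 7·6 = 42.
φ(43) = 43 − 1 = 42.
φ(4214) = 1 × 42 × 42 = 1764.

1764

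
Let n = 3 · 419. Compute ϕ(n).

836

φ(3) = 3 − 1 = 2.
φ(419) = 419 − 1 = 418.
φ(1257) = 2 × 418 = 836.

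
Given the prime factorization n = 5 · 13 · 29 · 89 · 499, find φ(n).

φ(5) = 5 − 1 = 4.
φ(13) = 13 − 1 = 12.
φ(29) = 29 − 1 = 28.
φ(89) = 89 − 1 = 88.
φ(499) = 499 − 1 = 498.
Since φ is multiplicative, φ(83714735) = 4 · 12 · 28 · 88 · 498 = 58899456.

58899456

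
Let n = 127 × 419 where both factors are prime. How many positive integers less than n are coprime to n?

φ(127) = 127 − 1 = 126.
φ(419) = 419 − 1 = 418.
Multiply: 126 · 418 = 52668.

52668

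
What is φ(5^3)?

φ(125) = 125 · (1 − 1/5)
       = 125 · 4/5 = 100.

100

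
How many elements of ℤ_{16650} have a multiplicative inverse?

4320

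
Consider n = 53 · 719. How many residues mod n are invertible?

37336

φ(53) = 53 − 1 = 52.
φ(719) = 719 − 1 = 718.
φ(38107) = 52 × 718 = 37336.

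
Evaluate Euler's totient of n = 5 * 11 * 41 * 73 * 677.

77875200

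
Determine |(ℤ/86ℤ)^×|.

42

First factor: 86 = 2 * 43.
φ(2) = 2 − 1 = 1.
φ(43) = 43 − 1 = 42.
φ(86) = 1 × 42 = 42.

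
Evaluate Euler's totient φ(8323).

6720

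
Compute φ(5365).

4032

Factor 5365: 5365 = 5 · 29 · 37.
φ(5365) = 5365 · (1 − 1/5) · (1 − 1/29) · (1 − 1/37)
       = 5365 · 4032/5365 = 4032.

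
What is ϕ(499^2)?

248502

φ(249001) = 249001 · (1 − 1/499)
       = 249001 · 498/499 = 248502.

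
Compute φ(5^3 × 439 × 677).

φ(37150375) = 37150375 · (1 − 1/5) · (1 − 1/439) · (1 − 1/677)
       = 37150375 · 1184352/1486015 = 29608800.

29608800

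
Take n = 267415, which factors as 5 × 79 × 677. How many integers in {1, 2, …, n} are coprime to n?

210912

φ(267415) = 267415 · (1 − 1/5) · (1 − 1/79) · (1 − 1/677)
       = 267415 · 210912/267415 = 210912.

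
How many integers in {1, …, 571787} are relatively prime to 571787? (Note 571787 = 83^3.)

φ(571787) = 571787 · (1 − 1/83)
       = 571787 · 82/83 = 564898.

564898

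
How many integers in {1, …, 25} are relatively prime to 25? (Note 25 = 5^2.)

20

φ(25) = 25 · (1 − 1/5)
       = 25 · 4/5 = 20.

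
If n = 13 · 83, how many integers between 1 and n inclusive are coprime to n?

984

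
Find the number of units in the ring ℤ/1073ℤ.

1008

Factor 1073: 1073 = 29 × 37.
φ(29) = 29 − 1 = 28.
φ(37) = 37 − 1 = 36.
φ(1073) = 28 × 36 = 1008.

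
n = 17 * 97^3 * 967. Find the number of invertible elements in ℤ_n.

φ(17) = 17 − 1 = 16.
φ(97^3) = 97^2·(97−1) = 9409·96 = 903264.
φ(967) = 967 − 1 = 966.
Multiply: 16 · 903264 · 966 = 13960848384.

13960848384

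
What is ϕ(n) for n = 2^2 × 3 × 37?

144

φ(444) = 444 · (1 − 1/2) · (1 − 1/3) · (1 − 1/37)
       = 444 · 72/222 = 144.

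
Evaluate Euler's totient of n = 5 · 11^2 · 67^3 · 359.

φ(65324219785) = 65324219785 · (1 − 1/5) · (1 − 1/11) · (1 − 1/67) · (1 − 1/359)
       = 65324219785 · 945120/1322915 = 46669080480.

46669080480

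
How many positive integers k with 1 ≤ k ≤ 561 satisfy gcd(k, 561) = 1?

320

Factor 561: 561 = 3 × 11 × 17.
φ(561) = 561 · (1 − 1/3) · (1 − 1/11) · (1 − 1/17)
       = 561 · 320/561 = 320.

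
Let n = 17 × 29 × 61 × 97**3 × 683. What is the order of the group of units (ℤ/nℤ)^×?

16558780170240

φ(18746174733107) = 18746174733107 · (1 − 1/17) · (1 − 1/29) · (1 − 1/61) · (1 − 1/97) · (1 − 1/683)
       = 18746174733107 · 1759887360/1992366323 = 16558780170240.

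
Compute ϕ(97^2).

9312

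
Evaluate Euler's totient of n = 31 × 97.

φ(3007) = 3007 · (1 − 1/31) · (1 − 1/97)
       = 3007 · 2880/3007 = 2880.

2880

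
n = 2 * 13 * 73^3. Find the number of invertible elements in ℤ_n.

φ(10114442) = 10114442 · (1 − 1/2) · (1 − 1/13) · (1 − 1/73)
       = 10114442 · 864/1898 = 4604256.

4604256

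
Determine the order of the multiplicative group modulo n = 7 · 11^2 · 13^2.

φ(143143) = 143143 · (1 − 1/7) · (1 − 1/11) · (1 − 1/13)
       = 143143 · 720/1001 = 102960.

102960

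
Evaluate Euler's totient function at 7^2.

φ(7^2) = 7^1·(7−1) = 7·6 = 42.

42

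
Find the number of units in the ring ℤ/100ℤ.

Factor 100: 100 = 2^2 * 5^2.
φ(100) = 100 · (1 − 1/2) · (1 − 1/5)
       = 100 · 4/10 = 40.

40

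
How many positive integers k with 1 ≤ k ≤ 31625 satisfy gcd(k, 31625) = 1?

22000

First factor: 31625 = 5^3 · 11 · 23.
φ(31625) = 31625 · (1 − 1/5) · (1 − 1/11) · (1 − 1/23)
       = 31625 · 880/1265 = 22000.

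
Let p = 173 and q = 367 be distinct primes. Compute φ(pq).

62952

φ(173) = 173 − 1 = 172.
φ(367) = 367 − 1 = 366.
Since φ is multiplicative, φ(63491) = 172 · 366 = 62952.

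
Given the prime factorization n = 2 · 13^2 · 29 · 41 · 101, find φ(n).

17472000

φ(40590082) = 40590082 · (1 − 1/2) · (1 − 1/13) · (1 − 1/29) · (1 − 1/41) · (1 − 1/101)
       = 40590082 · 1344000/3122314 = 17472000.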